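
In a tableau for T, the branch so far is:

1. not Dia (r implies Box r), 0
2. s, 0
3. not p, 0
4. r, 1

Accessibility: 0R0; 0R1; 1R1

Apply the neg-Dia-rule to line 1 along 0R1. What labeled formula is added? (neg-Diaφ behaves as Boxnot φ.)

not (r implies Box r), 1

neg-Diaφ behaves as Boxnot φ: propagate the negated body to each accessible world.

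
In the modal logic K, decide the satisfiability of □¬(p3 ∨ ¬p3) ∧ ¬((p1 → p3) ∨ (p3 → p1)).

1. □¬(p3 ∨ ¬p3) ∧ ¬((p1 → p3) ∨ (p3 → p1)), w0
2. □¬(p3 ∨ ¬p3), w0   [∧-rule on 1]
3. ¬((p1 → p3) ∨ (p3 → p1)), w0   [∧-rule on 1]
4. ¬(p1 → p3), w0   [¬∨-rule on 3]
5. ¬(p3 → p1), w0   [¬∨-rule on 3]
6. p1, w0   [¬→-rule on 4]
7. ¬p3, w0   [¬→-rule on 4]
8. p3, w0   [¬→-rule on 5]
9. ¬p1, w0   [¬→-rule on 5]
Branch closes: p3 and ¬p3 both at w0.
(One branch shown.) All branches close.

Unsatisfiable (every branch closes)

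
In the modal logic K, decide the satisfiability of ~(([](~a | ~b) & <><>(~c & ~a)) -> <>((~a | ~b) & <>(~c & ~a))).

1. ~(([](~a | ~b) & <><>(~c & ~a)) -> <>((~a | ~b) & <>(~c & ~a))), 0
2. [](~a | ~b) & <><>(~c & ~a), 0   [~->-rule on 1]
3. ~<>((~a | ~b) & <>(~c & ~a)), 0   [~->-rule on 1]
4. [](~a | ~b), 0   [&-rule on 2]
5. <><>(~c & ~a), 0   [&-rule on 2]
6. <>(~c & ~a), 1   [<>-rule on 5: fresh world 1, 0R1]
7. ~((~a | ~b) & <>(~c & ~a)), 1   [~<>-rule on 3 via 0R1]
8. ~a | ~b, 1   [[]-rule on 4 via 0R1]
9. ~<>(~c & ~a), 1   [~&-rule on 7 (branches; this branch)]
10. ~b, 1   [|-rule on 8 (branches; this branch)]
11. ~c & ~a, 2   [<>-rule on 6: fresh world 2, 1R2]
12. ~c, 2   [&-rule on 11]
13. ~a, 2   [&-rule on 11]
14. ~(~c & ~a), 2   [~<>-rule on 9 via 1R2]
15. a, 2   [~&-rule on 14 (branches; this branch)]
Accessibility: 0R1, 1R2
Branch closes: a and ~a both at 2.
(One branch shown.) All branches close.

Unsatisfiable (every branch closes)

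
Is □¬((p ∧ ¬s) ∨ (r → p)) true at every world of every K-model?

Tableau for the negation ¬□¬((p ∧ ¬s) ∨ (r → p)):
1. ¬□¬((p ∧ ¬s) ∨ (r → p)), 0
2. (p ∧ ¬s) ∨ (r → p), 1
3. r → p, 1
4. p, 1
Accessibility: 0R1
The negation has an open branch (countermodel exists).

Invalid (countermodel exists)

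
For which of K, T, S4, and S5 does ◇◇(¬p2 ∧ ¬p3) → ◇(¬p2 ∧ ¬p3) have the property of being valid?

S4-tableau for the negation ¬(◇◇(¬p2 ∧ ¬p3) → ◇(¬p2 ∧ ¬p3)):
1. ¬(◇◇(¬p2 ∧ ¬p3) → ◇(¬p2 ∧ ¬p3)), w0
2. ◇◇(¬p2 ∧ ¬p3), w0
3. ¬◇(¬p2 ∧ ¬p3), w0
4. ¬(¬p2 ∧ ¬p3), w0
5. p3, w0
6. ◇(¬p2 ∧ ¬p3), w1
7. ¬(¬p2 ∧ ¬p3), w1
8. p3, w1
9. ¬p2 ∧ ¬p3, w2
10. ¬p2, w2
11. ¬p3, w2
12. ¬(¬p2 ∧ ¬p3), w2
13. p3, w2
Accessibility: w0Rw0, w0Rw1, w0Rw2, w1Rw1, w1Rw2, w2Rw2
Branch closes: p3 and ¬p3 both at w2.
Every branch closes (one shown): valid in S4, hence also in S5 (every theorem of S4 is a theorem of S5).
T-tableau for the negation ¬(◇◇(¬p2 ∧ ¬p3) → ◇(¬p2 ∧ ¬p3)):
1. ¬(◇◇(¬p2 ∧ ¬p3) → ◇(¬p2 ∧ ¬p3)), w0
2. ◇◇(¬p2 ∧ ¬p3), w0
3. ¬◇(¬p2 ∧ ¬p3), w0
4. ¬(¬p2 ∧ ¬p3), w0
5. p3, w0
6. ◇(¬p2 ∧ ¬p3), w1
7. ¬(¬p2 ∧ ¬p3), w1
8. p3, w1
9. ¬p2 ∧ ¬p3, w2
10. ¬p2, w2
11. ¬p3, w2
Accessibility: w0Rw0, w0Rw1, w1Rw1, w1Rw2, w2Rw2
Complete open branch: countermodel on a T-frame, so not valid in T, nor in K (the same frame is also a K-frame).

S4, S5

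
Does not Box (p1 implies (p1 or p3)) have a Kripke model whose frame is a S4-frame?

1. not Box (p1 implies (p1 or p3)), 0
2. not (p1 implies (p1 or p3)), 1
3. p1, 1
4. not (p1 or p3), 1
5. not p1, 1
6. not p3, 1
Accessibility: 0R0, 0R1, 1R1
Branch closes: p1 and not p1 both at 1.
Every branch closes; the branch above is one of them.

Unsatisfiable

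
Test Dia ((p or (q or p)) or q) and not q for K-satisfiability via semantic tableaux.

Yes, satisfiable

1. Dia ((p or (q or p)) or q) and not q, w0
2. Dia ((p or (q or p)) or q), w0
3. not q, w0
4. (p or (q or p)) or q, w1
5. q, w1
Accessibility: w0Rw1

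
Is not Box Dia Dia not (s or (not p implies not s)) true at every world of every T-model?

Yes, valid

Tableau for the negation Box Dia Dia not (s or (not p implies not s)):
1. Box Dia Dia not (s or (not p implies not s)), 0
2. Dia Dia not (s or (not p implies not s)), 0
3. Dia not (s or (not p implies not s)), 1
4. Dia Dia not (s or (not p implies not s)), 1
5. not (s or (not p implies not s)), 2
6. not s, 2
7. not (not p implies not s), 2
8. not p, 2
9. s, 2
Accessibility: 0R0, 0R1, 1R1, 1R2, 2R2
Branch closes: s and not s both at 2.
All branches of the negation close; one closing branch shown above.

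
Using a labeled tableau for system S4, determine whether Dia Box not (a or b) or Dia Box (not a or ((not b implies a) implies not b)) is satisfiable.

1. Dia Box not (a or b) or Dia Box (not a or ((not b implies a) implies not b)), u
2. Dia Box (not a or ((not b implies a) implies not b)), u
3. Box (not a or ((not b implies a) implies not b)), v
4. not a or ((not b implies a) implies not b), v
5. (not b implies a) implies not b, v
6. not b, v
Accessibility: uRu, uRv, vRv

Satisfiable (open branch found)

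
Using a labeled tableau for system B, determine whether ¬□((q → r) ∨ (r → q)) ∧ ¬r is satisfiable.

No, unsatisfiable

1. ¬□((q → r) ∨ (r → q)) ∧ ¬r, u
2. ¬□((q → r) ∨ (r → q)), u   [∧-rule on 1]
3. ¬r, u   [∧-rule on 1]
4. ¬((q → r) ∨ (r → q)), v   [¬□-rule on 2: fresh world v, uRv]
5. ¬(q → r), v   [¬∨-rule on 4]
6. ¬(r → q), v   [¬∨-rule on 4]
7. q, v   [¬→-rule on 5]
8. ¬r, v   [¬→-rule on 5]
9. r, v   [¬→-rule on 6]
10. ¬q, v   [¬→-rule on 6]
Accessibility: uRu, uRv, vRu, vRv
Branch closes: r and ¬r both at v.
All branches of the tableau close; one closing branch shown above.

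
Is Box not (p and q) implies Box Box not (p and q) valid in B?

Tableau for the negation not (Box not (p and q) implies Box Box not (p and q)):
1. not (Box not (p and q) implies Box Box not (p and q)), 0
2. Box not (p and q), 0   [neg-implies-rule on 1]
3. not Box Box not (p and q), 0   [neg-implies-rule on 1]
4. not (p and q), 0   [Box-rule on 2 via 0R0]
5. not q, 0   [neg-and-rule on 4 (branches; this branch)]
6. not Box not (p and q), 1   [neg-Box-rule on 3: fresh world 1, 0R1]
7. not (p and q), 1   [Box-rule on 2 via 0R1]
8. not q, 1   [neg-and-rule on 7 (branches; this branch)]
9. p and q, 2   [neg-Box-rule on 6: fresh world 2, 1R2]
10. p, 2   [and-rule on 9]
11. q, 2   [and-rule on 9]
Accessibility: 0R0, 0R1, 1R0, 1R1, 1R2, 2R1, 2R2
The negation has an open branch (countermodel exists).

Not valid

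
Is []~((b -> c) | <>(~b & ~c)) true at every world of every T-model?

Not valid

Tableau for the negation ~[]~((b -> c) | <>(~b & ~c)):
1. ~[]~((b -> c) | <>(~b & ~c)), u
2. (b -> c) | <>(~b & ~c), v
3. <>(~b & ~c), v
4. ~b & ~c, w
5. ~b, w
6. ~c, w
Accessibility: uRu, uRv, vRv, vRw, wRw
The negation has an open branch (countermodel exists).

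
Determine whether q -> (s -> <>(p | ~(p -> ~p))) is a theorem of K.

Tableau for the negation ~(q -> (s -> <>(p | ~(p -> ~p)))):
1. ~(q -> (s -> <>(p | ~(p -> ~p)))), u
2. q, u
3. ~(s -> <>(p | ~(p -> ~p))), u
4. s, u
5. ~<>(p | ~(p -> ~p)), u
The negation has an open branch (countermodel exists).

No, not valid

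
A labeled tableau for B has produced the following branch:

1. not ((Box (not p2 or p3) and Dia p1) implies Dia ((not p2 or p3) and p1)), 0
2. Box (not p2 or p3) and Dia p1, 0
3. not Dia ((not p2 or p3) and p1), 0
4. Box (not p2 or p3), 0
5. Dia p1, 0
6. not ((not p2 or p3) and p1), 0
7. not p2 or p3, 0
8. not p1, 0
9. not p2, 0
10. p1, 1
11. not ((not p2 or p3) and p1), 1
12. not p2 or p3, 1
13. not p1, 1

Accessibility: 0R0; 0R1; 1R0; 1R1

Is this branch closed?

Both p1 and not p1 appear at 1.

Closed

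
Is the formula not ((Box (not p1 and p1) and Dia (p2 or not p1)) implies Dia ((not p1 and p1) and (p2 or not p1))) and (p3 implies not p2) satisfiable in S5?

1. not ((Box (not p1 and p1) and Dia (p2 or not p1)) implies Dia ((not p1 and p1) and (p2 or not p1))) and (p3 implies not p2), u
2. not ((Box (not p1 and p1) and Dia (p2 or not p1)) implies Dia ((not p1 and p1) and (p2 or not p1))), u
3. p3 implies not p2, u
4. Box (not p1 and p1) and Dia (p2 or not p1), u
5. not Dia ((not p1 and p1) and (p2 or not p1)), u
6. Box (not p1 and p1), u
7. Dia (p2 or not p1), u
8. not ((not p1 and p1) and (p2 or not p1)), u
9. not p1 and p1, u
10. not p1, u
11. p1, u
Accessibility: uRu
Branch closes: p1 and not p1 both at u.
(One branch shown.) All branches close.

Unsatisfiable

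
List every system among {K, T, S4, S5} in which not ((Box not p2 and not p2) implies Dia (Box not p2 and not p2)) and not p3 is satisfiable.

K-tableau for the formula:
1. not ((Box not p2 and not p2) implies Dia (Box not p2 and not p2)) and not p3, w0
2. not ((Box not p2 and not p2) implies Dia (Box not p2 and not p2)), w0
3. not p3, w0
4. Box not p2 and not p2, w0
5. not Dia (Box not p2 and not p2), w0
6. Box not p2, w0
7. not p2, w0
Complete open branch: satisfiable in K.
T-tableau for the formula:
1. not ((Box not p2 and not p2) implies Dia (Box not p2 and not p2)) and not p3, w0
2. not ((Box not p2 and not p2) implies Dia (Box not p2 and not p2)), w0
3. not p3, w0
4. Box not p2 and not p2, w0
5. not Dia (Box not p2 and not p2), w0
6. Box not p2, w0
7. not p2, w0
8. not (Box not p2 and not p2), w0
9. not Box not p2, w0
10. p2, w1
11. not (Box not p2 and not p2), w1
12. not p2, w1
Accessibility: w0Rw0, w0Rw1, w1Rw1
Branch closes: p2 and not p2 both at w1.
Every branch closes (one shown): unsatisfiable in T, hence also in S4, S5 (every S4/S5-frame is a T-frame).

K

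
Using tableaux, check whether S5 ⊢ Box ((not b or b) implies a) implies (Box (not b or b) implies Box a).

Valid

Tableau for the negation not (Box ((not b or b) implies a) implies (Box (not b or b) implies Box a)):
1. not (Box ((not b or b) implies a) implies (Box (not b or b) implies Box a)), 0
2. Box ((not b or b) implies a), 0   [neg-implies-rule on 1]
3. not (Box (not b or b) implies Box a), 0   [neg-implies-rule on 1]
4. Box (not b or b), 0   [neg-implies-rule on 3]
5. not Box a, 0   [neg-implies-rule on 3]
6. (not b or b) implies a, 0   [Box-rule on 2 via 0R0]
7. not b or b, 0   [Box-rule on 4 via 0R0]
8. a, 0   [implies-rule on 6 (branches; this branch)]
9. b, 0   [or-rule on 7 (branches; this branch)]
10. not a, 1   [neg-Box-rule on 5: fresh world 1, 0R1]
11. (not b or b) implies a, 1   [Box-rule on 2 via 0R1]
12. not b or b, 1   [Box-rule on 4 via 0R1]
13. not (not b or b), 1   [implies-rule on 11 (branches; this branch)]
14. b, 1   [neg-or-rule on 13]
15. not b, 1   [neg-or-rule on 13]
Accessibility: 0R0, 0R1, 1R0, 1R1
Branch closes: b and not b both at 1.
Every branch of the negation's tableau closes; the branch above is one of them.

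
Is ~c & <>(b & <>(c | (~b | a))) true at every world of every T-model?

Tableau for the negation ~(~c & <>(b & <>(c | (~b | a)))):
1. ~(~c & <>(b & <>(c | (~b | a)))), w0
2. ~<>(b & <>(c | (~b | a))), w0
3. ~(b & <>(c | (~b | a))), w0
4. ~<>(c | (~b | a)), w0
5. ~(c | (~b | a)), w0
6. ~c, w0
7. ~(~b | a), w0
8. b, w0
9. ~a, w0
Accessibility: w0Rw0
The negation has an open branch (countermodel exists).

Invalid (countermodel exists)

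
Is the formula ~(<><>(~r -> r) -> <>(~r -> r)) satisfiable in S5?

1. ~(<><>(~r -> r) -> <>(~r -> r)), u
2. <><>(~r -> r), u   [~->-rule on 1]
3. ~<>(~r -> r), u   [~->-rule on 1]
4. ~(~r -> r), u   [~<>-rule on 3 via uRu]
5. ~r, u   [~->-rule on 4]
6. <>(~r -> r), v   [<>-rule on 2: fresh world v, uRv]
7. ~(~r -> r), v   [~<>-rule on 3 via uRv]
8. ~r, v   [~->-rule on 7]
9. ~r -> r, w   [<>-rule on 6: fresh world w, vRw]
10. ~(~r -> r), w   [~<>-rule on 3 via uRw]
11. ~r, w   [~->-rule on 10]
12. r, w   [->-rule on 9 (branches; this branch)]
Accessibility: uRu, uRv, uRw, vRu, vRv, vRw, wRu, wRv, wRw
Branch closes: r and ~r both at w.
Every branch closes; the branch above is one of them.

Unsatisfiable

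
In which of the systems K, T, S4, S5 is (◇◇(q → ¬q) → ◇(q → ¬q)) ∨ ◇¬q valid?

S4, S5

S4-tableau for the negation ¬((◇◇(q → ¬q) → ◇(q → ¬q)) ∨ ◇¬q):
1. ¬((◇◇(q → ¬q) → ◇(q → ¬q)) ∨ ◇¬q), u
2. ¬(◇◇(q → ¬q) → ◇(q → ¬q)), u   [¬∨-rule on 1]
3. ¬◇¬q, u   [¬∨-rule on 1]
4. ◇◇(q → ¬q), u   [¬→-rule on 2]
5. ¬◇(q → ¬q), u   [¬→-rule on 2]
6. q, u   [¬◇-rule on 3 via uRu]
7. ¬(q → ¬q), u   [¬◇-rule on 5 via uRu]
8. ◇(q → ¬q), v   [◇-rule on 4: fresh world v, uRv]
9. q, v   [¬◇-rule on 3 via uRv]
10. ¬(q → ¬q), v   [¬◇-rule on 5 via uRv]
11. q → ¬q, w   [◇-rule on 8: fresh world w, vRw]
12. q, w   [¬◇-rule on 3 via uRw]
13. ¬(q → ¬q), w   [¬◇-rule on 5 via uRw]
14. ¬q, w   [→-rule on 11 (branches; this branch)]
Accessibility: uRu, uRv, uRw, vRv, vRw, wRw
Branch closes: q and ¬q both at w.
Every branch closes (one shown): valid in S4, hence also in S5 (every theorem of S4 is a theorem of S5).
T-tableau for the negation ¬((◇◇(q → ¬q) → ◇(q → ¬q)) ∨ ◇¬q):
1. ¬((◇◇(q → ¬q) → ◇(q → ¬q)) ∨ ◇¬q), u
2. ¬(◇◇(q → ¬q) → ◇(q → ¬q)), u   [¬∨-rule on 1]
3. ¬◇¬q, u   [¬∨-rule on 1]
4. ◇◇(q → ¬q), u   [¬→-rule on 2]
5. ¬◇(q → ¬q), u   [¬→-rule on 2]
6. q, u   [¬◇-rule on 3 via uRu]
7. ¬(q → ¬q), u   [¬◇-rule on 5 via uRu]
8. ◇(q → ¬q), v   [◇-rule on 4: fresh world v, uRv]
9. q, v   [¬◇-rule on 3 via uRv]
10. ¬(q → ¬q), v   [¬◇-rule on 5 via uRv]
11. q → ¬q, w   [◇-rule on 8: fresh world w, vRw]
12. ¬q, w   [→-rule on 11 (branches; this branch)]
Accessibility: uRu, uRv, vRv, vRw, wRw
Complete open branch: countermodel on a T-frame, so not valid in T, nor in K (the same frame is also a K-frame).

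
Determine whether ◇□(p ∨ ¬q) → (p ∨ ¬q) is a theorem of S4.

Tableau for the negation ¬(◇□(p ∨ ¬q) → (p ∨ ¬q)):
1. ¬(◇□(p ∨ ¬q) → (p ∨ ¬q)), w0
2. ◇□(p ∨ ¬q), w0
3. ¬(p ∨ ¬q), w0
4. ¬p, w0
5. q, w0
6. □(p ∨ ¬q), w1
7. p ∨ ¬q, w1
8. ¬q, w1
Accessibility: w0Rw0, w0Rw1, w1Rw1
The negation has an open branch (countermodel exists).

Invalid (countermodel exists)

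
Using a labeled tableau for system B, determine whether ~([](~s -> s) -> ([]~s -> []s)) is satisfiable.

No, unsatisfiable

1. ~([](~s -> s) -> ([]~s -> []s)), w0
2. [](~s -> s), w0   [~->-rule on 1]
3. ~([]~s -> []s), w0   [~->-rule on 1]
4. []~s, w0   [~->-rule on 3]
5. ~[]s, w0   [~->-rule on 3]
6. ~s -> s, w0   [[]-rule on 2 via w0Rw0]
7. ~s, w0   [[]-rule on 4 via w0Rw0]
8. s, w0   [->-rule on 6 (branches; this branch)]
Accessibility: w0Rw0
Branch closes: s and ~s both at w0.
Every branch closes; the branch above is one of them.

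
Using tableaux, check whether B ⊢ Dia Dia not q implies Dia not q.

Invalid (countermodel exists)

Tableau for the negation not (Dia Dia not q implies Dia not q):
1. not (Dia Dia not q implies Dia not q), w0
2. Dia Dia not q, w0   [neg-implies-rule on 1]
3. not Dia not q, w0   [neg-implies-rule on 1]
4. q, w0   [neg-Dia-rule on 3 via w0Rw0]
5. Dia not q, w1   [Dia-rule on 2: fresh world w1, w0Rw1]
6. q, w1   [neg-Dia-rule on 3 via w0Rw1]
7. not q, w2   [Dia-rule on 5: fresh world w2, w1Rw2]
Accessibility: w0Rw0, w0Rw1, w1Rw0, w1Rw1, w1Rw2, w2Rw1, w2Rw2
The negation has an open branch (countermodel exists).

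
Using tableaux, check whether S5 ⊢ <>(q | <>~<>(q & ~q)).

Yes, valid

Tableau for the negation ~<>(q | <>~<>(q & ~q)):
1. ~<>(q | <>~<>(q & ~q)), u
2. ~(q | <>~<>(q & ~q)), u
3. ~q, u
4. ~<>~<>(q & ~q), u
5. <>(q & ~q), u
6. q & ~q, v
7. q, v
8. ~q, v
Accessibility: uRu, uRv, vRu, vRv
Branch closes: q and ~q both at v.
Every branch of the negation's tableau closes; the branch above is one of them.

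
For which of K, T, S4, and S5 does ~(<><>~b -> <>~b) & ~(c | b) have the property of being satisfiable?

K

T-tableau for the formula:
1. ~(<><>~b -> <>~b) & ~(c | b), 0
2. ~(<><>~b -> <>~b), 0
3. ~(c | b), 0
4. <><>~b, 0
5. ~<>~b, 0
6. ~c, 0
7. ~b, 0
8. b, 0
Accessibility: 0R0
Branch closes: b and ~b both at 0.
Every branch closes (one shown): unsatisfiable in T, hence also in S4, S5 (every S4/S5-frame is a T-frame).
K-tableau for the formula:
1. ~(<><>~b -> <>~b) & ~(c | b), 0
2. ~(<><>~b -> <>~b), 0
3. ~(c | b), 0
4. <><>~b, 0
5. ~<>~b, 0
6. ~c, 0
7. ~b, 0
8. <>~b, 1
9. b, 1
10. ~b, 2
Accessibility: 0R1, 1R2
Complete open branch: satisfiable in K.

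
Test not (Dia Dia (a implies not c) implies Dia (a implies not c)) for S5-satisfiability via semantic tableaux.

1. not (Dia Dia (a implies not c) implies Dia (a implies not c)), w0
2. Dia Dia (a implies not c), w0
3. not Dia (a implies not c), w0
4. not (a implies not c), w0
5. a, w0
6. c, w0
7. Dia (a implies not c), w1
8. not (a implies not c), w1
9. a, w1
10. c, w1
11. a implies not c, w2
12. not (a implies not c), w2
13. a, w2
14. c, w2
15. not c, w2
Accessibility: w0Rw0, w0Rw1, w0Rw2, w1Rw0, w1Rw1, w1Rw2, w2Rw0, w2Rw1, w2Rw2
Branch closes: c and not c both at w2.
Every branch closes; the branch above is one of them.

No, unsatisfiable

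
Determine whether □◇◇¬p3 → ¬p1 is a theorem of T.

Tableau for the negation ¬(□◇◇¬p3 → ¬p1):
1. ¬(□◇◇¬p3 → ¬p1), w0
2. □◇◇¬p3, w0
3. p1, w0
4. ◇◇¬p3, w0
5. ◇¬p3, w1
6. ◇◇¬p3, w1
7. ¬p3, w2
8. ◇¬p3, w3
9. ¬p3, w4
Accessibility: w0Rw0, w0Rw1, w1Rw1, w1Rw2, w1Rw3, w2Rw2, w3Rw3, w3Rw4, w4Rw4
The negation has an open branch (countermodel exists).

No, not valid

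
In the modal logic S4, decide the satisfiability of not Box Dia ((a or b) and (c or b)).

1. not Box Dia ((a or b) and (c or b)), u
2. not Dia ((a or b) and (c or b)), v   [neg-Box-rule on 1: fresh world v, uRv]
3. not ((a or b) and (c or b)), v   [neg-Dia-rule on 2 via vRv]
4. not (c or b), v   [neg-and-rule on 3 (branches; this branch)]
5. not c, v   [neg-or-rule on 4]
6. not b, v   [neg-or-rule on 4]
Accessibility: uRu, uRv, vRv

Satisfiable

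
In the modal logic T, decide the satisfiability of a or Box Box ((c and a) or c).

1. a or Box Box ((c and a) or c), w0
2. Box Box ((c and a) or c), w0
3. Box ((c and a) or c), w0
4. (c and a) or c, w0
5. c, w0
Accessibility: w0Rw0

Satisfiable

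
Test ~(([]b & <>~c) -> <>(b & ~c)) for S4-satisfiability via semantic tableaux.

1. ~(([]b & <>~c) -> <>(b & ~c)), u
2. []b & <>~c, u   [~->-rule on 1]
3. ~<>(b & ~c), u   [~->-rule on 1]
4. []b, u   [&-rule on 2]
5. <>~c, u   [&-rule on 2]
6. ~(b & ~c), u   [~<>-rule on 3 via uRu]
7. b, u   [[]-rule on 4 via uRu]
8. c, u   [~&-rule on 6 (branches; this branch)]
9. ~c, v   [<>-rule on 5: fresh world v, uRv]
10. ~(b & ~c), v   [~<>-rule on 3 via uRv]
11. b, v   [[]-rule on 4 via uRv]
12. c, v   [~&-rule on 10 (branches; this branch)]
Accessibility: uRu, uRv, vRv
Branch closes: c and ~c both at v.
(One branch shown.) All branches close.

No, unsatisfiable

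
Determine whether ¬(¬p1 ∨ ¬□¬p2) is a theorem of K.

Tableau for the negation ¬p1 ∨ ¬□¬p2:
1. ¬p1 ∨ ¬□¬p2, u
2. ¬□¬p2, u
3. p2, v
Accessibility: uRv
The negation has an open branch (countermodel exists).

Invalid (countermodel exists)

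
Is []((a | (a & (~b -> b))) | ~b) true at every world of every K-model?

Not valid

Tableau for the negation ~[]((a | (a & (~b -> b))) | ~b):
1. ~[]((a | (a & (~b -> b))) | ~b), u
2. ~((a | (a & (~b -> b))) | ~b), v
3. ~(a | (a & (~b -> b))), v
4. b, v
5. ~a, v
6. ~(a & (~b -> b)), v
Accessibility: uRv
The negation has an open branch (countermodel exists).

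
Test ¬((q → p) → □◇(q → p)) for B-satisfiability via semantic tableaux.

No, unsatisfiable

1. ¬((q → p) → □◇(q → p)), u
2. q → p, u
3. ¬□◇(q → p), u
4. p, u
5. ¬◇(q → p), v
6. ¬(q → p), u
7. q, u
8. ¬p, u
Accessibility: uRu, uRv, vRu, vRv
Branch closes: p and ¬p both at u.
All branches of the tableau close; one closing branch shown above.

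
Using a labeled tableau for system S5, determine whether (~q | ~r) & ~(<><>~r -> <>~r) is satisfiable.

Unsatisfiable (every branch closes)

1. (~q | ~r) & ~(<><>~r -> <>~r), u
2. ~q | ~r, u
3. ~(<><>~r -> <>~r), u
4. <><>~r, u
5. ~<>~r, u
6. r, u
7. ~q, u
8. <>~r, v
9. r, v
10. ~r, w
11. r, w
Accessibility: uRu, uRv, uRw, vRu, vRv, vRw, wRu, wRv, wRw
Branch closes: r and ~r both at w.
Every branch closes; the branch above is one of them.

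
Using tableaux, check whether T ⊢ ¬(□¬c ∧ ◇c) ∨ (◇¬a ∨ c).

Tableau for the negation ¬(¬(□¬c ∧ ◇c) ∨ (◇¬a ∨ c)):
1. ¬(¬(□¬c ∧ ◇c) ∨ (◇¬a ∨ c)), u
2. □¬c ∧ ◇c, u
3. ¬(◇¬a ∨ c), u
4. □¬c, u
5. ◇c, u
6. ¬◇¬a, u
7. ¬c, u
8. a, u
9. c, v
10. ¬c, v
Accessibility: uRu, uRv, vRv
Branch closes: c and ¬c both at v.
Every branch of the negation's tableau closes; the branch above is one of them.

Valid in T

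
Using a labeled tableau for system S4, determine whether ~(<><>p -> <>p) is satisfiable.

1. ~(<><>p -> <>p), w0
2. <><>p, w0   [~->-rule on 1]
3. ~<>p, w0   [~->-rule on 1]
4. ~p, w0   [~<>-rule on 3 via w0Rw0]
5. <>p, w1   [<>-rule on 2: fresh world w1, w0Rw1]
6. ~p, w1   [~<>-rule on 3 via w0Rw1]
7. p, w2   [<>-rule on 5: fresh world w2, w1Rw2]
8. ~p, w2   [~<>-rule on 3 via w0Rw2]
Accessibility: w0Rw0, w0Rw1, w0Rw2, w1Rw1, w1Rw2, w2Rw2
Branch closes: p and ~p both at w2.
Every branch closes; the branch above is one of them.

No, unsatisfiable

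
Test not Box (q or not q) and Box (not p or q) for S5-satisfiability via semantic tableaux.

Unsatisfiable

1. not Box (q or not q) and Box (not p or q), 0
2. not Box (q or not q), 0
3. Box (not p or q), 0
4. not p or q, 0
5. q, 0
6. not (q or not q), 1
7. not q, 1
8. q, 1
Accessibility: 0R0, 0R1, 1R0, 1R1
Branch closes: q and not q both at 1.
Every branch closes; the branch above is one of them.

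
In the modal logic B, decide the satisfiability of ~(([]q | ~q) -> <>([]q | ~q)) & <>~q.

1. ~(([]q | ~q) -> <>([]q | ~q)) & <>~q, u
2. ~(([]q | ~q) -> <>([]q | ~q)), u   [&-rule on 1]
3. <>~q, u   [&-rule on 1]
4. []q | ~q, u   [~->-rule on 2]
5. ~<>([]q | ~q), u   [~->-rule on 2]
6. ~([]q | ~q), u   [~<>-rule on 5 via uRu]
7. ~[]q, u   [~|-rule on 6]
8. q, u   [~|-rule on 6]
9. []q, u   [|-rule on 4 (branches; this branch)]
10. ~q, v   [<>-rule on 3: fresh world v, uRv]
11. ~([]q | ~q), v   [~<>-rule on 5 via uRv]
12. ~[]q, v   [~|-rule on 11]
13. q, v   [~|-rule on 11]
Accessibility: uRu, uRv, vRu, vRv
Branch closes: q and ~q both at v.
Every branch closes; the branch above is one of them.

No, unsatisfiable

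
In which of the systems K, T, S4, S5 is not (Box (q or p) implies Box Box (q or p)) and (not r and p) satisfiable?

K, T

T-tableau for the formula:
1. not (Box (q or p) implies Box Box (q or p)) and (not r and p), w0
2. not (Box (q or p) implies Box Box (q or p)), w0   [and-rule on 1]
3. not r and p, w0   [and-rule on 1]
4. Box (q or p), w0   [neg-implies-rule on 2]
5. not Box Box (q or p), w0   [neg-implies-rule on 2]
6. not r, w0   [and-rule on 3]
7. p, w0   [and-rule on 3]
8. q or p, w0   [Box-rule on 4 via w0Rw0]
9. not Box (q or p), w1   [neg-Box-rule on 5: fresh world w1, w0Rw1]
10. q or p, w1   [Box-rule on 4 via w0Rw1]
11. p, w1   [or-rule on 10 (branches; this branch)]
12. not (q or p), w2   [neg-Box-rule on 9: fresh world w2, w1Rw2]
13. not q, w2   [neg-or-rule on 12]
14. not p, w2   [neg-or-rule on 12]
Accessibility: w0Rw0, w0Rw1, w1Rw1, w1Rw2, w2Rw2
Complete open branch: satisfiable in T, hence also in K (this T-model is also a K-model).
S4-tableau for the formula:
1. not (Box (q or p) implies Box Box (q or p)) and (not r and p), w0
2. not (Box (q or p) implies Box Box (q or p)), w0   [and-rule on 1]
3. not r and p, w0   [and-rule on 1]
4. Box (q or p), w0   [neg-implies-rule on 2]
5. not Box Box (q or p), w0   [neg-implies-rule on 2]
6. not r, w0   [and-rule on 3]
7. p, w0   [and-rule on 3]
8. q or p, w0   [Box-rule on 4 via w0Rw0]
9. not Box (q or p), w1   [neg-Box-rule on 5: fresh world w1, w0Rw1]
10. q or p, w1   [Box-rule on 4 via w0Rw1]
11. p, w1   [or-rule on 10 (branches; this branch)]
12. not (q or p), w2   [neg-Box-rule on 9: fresh world w2, w1Rw2]
13. not q, w2   [neg-or-rule on 12]
14. not p, w2   [neg-or-rule on 12]
15. q or p, w2   [Box-rule on 4 via w0Rw2]
16. p, w2   [or-rule on 15 (branches; this branch)]
Accessibility: w0Rw0, w0Rw1, w0Rw2, w1Rw1, w1Rw2, w2Rw2
Branch closes: p and not p both at w2.
Every branch closes (one shown): unsatisfiable in S4, hence also in S5 (every S5-frame is an S4-frame).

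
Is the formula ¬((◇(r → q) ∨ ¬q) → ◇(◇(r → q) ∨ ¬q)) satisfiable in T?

No, unsatisfiable

1. ¬((◇(r → q) ∨ ¬q) → ◇(◇(r → q) ∨ ¬q)), w0
2. ◇(r → q) ∨ ¬q, w0
3. ¬◇(◇(r → q) ∨ ¬q), w0
4. ¬(◇(r → q) ∨ ¬q), w0
5. ¬◇(r → q), w0
6. q, w0
7. ¬(r → q), w0
8. r, w0
9. ¬q, w0
Accessibility: w0Rw0
Branch closes: q and ¬q both at w0.
(One branch shown.) All branches close.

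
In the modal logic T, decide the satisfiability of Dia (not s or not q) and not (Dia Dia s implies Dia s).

1. Dia (not s or not q) and not (Dia Dia s implies Dia s), w0
2. Dia (not s or not q), w0
3. not (Dia Dia s implies Dia s), w0
4. Dia Dia s, w0
5. not Dia s, w0
6. not s, w0
7. not s or not q, w1
8. not s, w1
9. not q, w1
10. Dia s, w2
11. not s, w2
12. s, w3
Accessibility: w0Rw0, w0Rw1, w0Rw2, w1Rw1, w2Rw2, w2Rw3, w3Rw3

Satisfiable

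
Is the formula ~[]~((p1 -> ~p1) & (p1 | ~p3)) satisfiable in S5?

1. ~[]~((p1 -> ~p1) & (p1 | ~p3)), 0
2. (p1 -> ~p1) & (p1 | ~p3), 1
3. p1 -> ~p1, 1
4. p1 | ~p3, 1
5. ~p1, 1
6. ~p3, 1
Accessibility: 0R0, 0R1, 1R0, 1R1

Yes, satisfiable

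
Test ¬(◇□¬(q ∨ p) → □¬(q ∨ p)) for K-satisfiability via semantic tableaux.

Yes, satisfiable

1. ¬(◇□¬(q ∨ p) → □¬(q ∨ p)), w0
2. ◇□¬(q ∨ p), w0
3. ¬□¬(q ∨ p), w0
4. □¬(q ∨ p), w1
5. q ∨ p, w2
6. p, w2
Accessibility: w0Rw1, w0Rw2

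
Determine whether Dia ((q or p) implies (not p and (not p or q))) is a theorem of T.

Not valid

Tableau for the negation not Dia ((q or p) implies (not p and (not p or q))):
1. not Dia ((q or p) implies (not p and (not p or q))), w0
2. not ((q or p) implies (not p and (not p or q))), w0
3. q or p, w0
4. not (not p and (not p or q)), w0
5. p, w0
6. not (not p or q), w0
7. not q, w0
Accessibility: w0Rw0
The negation has an open branch (countermodel exists).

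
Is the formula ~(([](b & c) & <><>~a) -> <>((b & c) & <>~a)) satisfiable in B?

Unsatisfiable (every branch closes)

1. ~(([](b & c) & <><>~a) -> <>((b & c) & <>~a)), 0
2. [](b & c) & <><>~a, 0
3. ~<>((b & c) & <>~a), 0
4. [](b & c), 0
5. <><>~a, 0
6. ~((b & c) & <>~a), 0
7. b & c, 0
8. b, 0
9. c, 0
10. ~<>~a, 0
11. a, 0
12. <>~a, 1
13. ~((b & c) & <>~a), 1
14. b & c, 1
15. b, 1
16. c, 1
17. a, 1
18. ~<>~a, 1
19. ~a, 2
20. a, 2
Accessibility: 0R0, 0R1, 1R0, 1R1, 1R2, 2R1, 2R2
Branch closes: a and ~a both at 2.
All branches of the tableau close; one closing branch shown above.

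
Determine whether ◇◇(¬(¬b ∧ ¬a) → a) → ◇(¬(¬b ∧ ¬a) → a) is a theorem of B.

Not valid

Tableau for the negation ¬(◇◇(¬(¬b ∧ ¬a) → a) → ◇(¬(¬b ∧ ¬a) → a)):
1. ¬(◇◇(¬(¬b ∧ ¬a) → a) → ◇(¬(¬b ∧ ¬a) → a)), u
2. ◇◇(¬(¬b ∧ ¬a) → a), u
3. ¬◇(¬(¬b ∧ ¬a) → a), u
4. ¬(¬(¬b ∧ ¬a) → a), u
5. ¬(¬b ∧ ¬a), u
6. ¬a, u
7. b, u
8. ◇(¬(¬b ∧ ¬a) → a), v
9. ¬(¬(¬b ∧ ¬a) → a), v
10. ¬(¬b ∧ ¬a), v
11. ¬a, v
12. b, v
13. ¬(¬b ∧ ¬a) → a, w
14. a, w
Accessibility: uRu, uRv, vRu, vRv, vRw, wRv, wRw
The negation has an open branch (countermodel exists).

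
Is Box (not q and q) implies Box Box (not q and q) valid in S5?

Valid in S5

Tableau for the negation not (Box (not q and q) implies Box Box (not q and q)):
1. not (Box (not q and q) implies Box Box (not q and q)), w0
2. Box (not q and q), w0   [neg-implies-rule on 1]
3. not Box Box (not q and q), w0   [neg-implies-rule on 1]
4. not q and q, w0   [Box-rule on 2 via w0Rw0]
5. not q, w0   [and-rule on 4]
6. q, w0   [and-rule on 4]
Accessibility: w0Rw0
Branch closes: q and not q both at w0.
Every branch of the negation's tableau closes; the branch above is one of them.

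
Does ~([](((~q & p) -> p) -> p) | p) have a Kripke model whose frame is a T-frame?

Satisfiable

1. ~([](((~q & p) -> p) -> p) | p), w0
2. ~[](((~q & p) -> p) -> p), w0
3. ~p, w0
4. ~(((~q & p) -> p) -> p), w1
5. (~q & p) -> p, w1
6. ~p, w1
7. ~(~q & p), w1
Accessibility: w0Rw0, w0Rw1, w1Rw1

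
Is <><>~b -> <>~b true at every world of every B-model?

Tableau for the negation ~(<><>~b -> <>~b):
1. ~(<><>~b -> <>~b), w0
2. <><>~b, w0   [~->-rule on 1]
3. ~<>~b, w0   [~->-rule on 1]
4. b, w0   [~<>-rule on 3 via w0Rw0]
5. <>~b, w1   [<>-rule on 2: fresh world w1, w0Rw1]
6. b, w1   [~<>-rule on 3 via w0Rw1]
7. ~b, w2   [<>-rule on 5: fresh world w2, w1Rw2]
Accessibility: w0Rw0, w0Rw1, w1Rw0, w1Rw1, w1Rw2, w2Rw1, w2Rw2
The negation has an open branch (countermodel exists).

No, not valid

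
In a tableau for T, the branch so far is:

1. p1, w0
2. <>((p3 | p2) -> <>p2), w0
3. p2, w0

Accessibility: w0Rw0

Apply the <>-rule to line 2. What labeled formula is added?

a fresh world w1 with w0Rw1, and (p3 | p2) -> <>p2 at w1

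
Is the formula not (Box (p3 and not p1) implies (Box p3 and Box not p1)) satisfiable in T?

1. not (Box (p3 and not p1) implies (Box p3 and Box not p1)), u
2. Box (p3 and not p1), u
3. not (Box p3 and Box not p1), u
4. p3 and not p1, u
5. p3, u
6. not p1, u
7. not Box not p1, u
8. p1, v
9. p3 and not p1, v
10. p3, v
11. not p1, v
Accessibility: uRu, uRv, vRv
Branch closes: p1 and not p1 both at v.
(One branch shown.) All branches close.

Unsatisfiable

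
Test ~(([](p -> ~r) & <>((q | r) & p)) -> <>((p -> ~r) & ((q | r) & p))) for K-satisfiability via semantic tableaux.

1. ~(([](p -> ~r) & <>((q | r) & p)) -> <>((p -> ~r) & ((q | r) & p))), w0
2. [](p -> ~r) & <>((q | r) & p), w0
3. ~<>((p -> ~r) & ((q | r) & p)), w0
4. [](p -> ~r), w0
5. <>((q | r) & p), w0
6. (q | r) & p, w1
7. q | r, w1
8. p, w1
9. ~((p -> ~r) & ((q | r) & p)), w1
10. p -> ~r, w1
11. q, w1
12. ~((q | r) & p), w1
13. ~r, w1
14. ~(q | r), w1
15. ~q, w1
Accessibility: w0Rw1
Branch closes: q and ~q both at w1.
(One branch shown.) All branches close.

Unsatisfiable (every branch closes)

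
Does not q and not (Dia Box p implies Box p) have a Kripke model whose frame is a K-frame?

1. not q and not (Dia Box p implies Box p), w0
2. not q, w0
3. not (Dia Box p implies Box p), w0
4. Dia Box p, w0
5. not Box p, w0
6. Box p, w1
7. not p, w2
Accessibility: w0Rw1, w0Rw2

Satisfiable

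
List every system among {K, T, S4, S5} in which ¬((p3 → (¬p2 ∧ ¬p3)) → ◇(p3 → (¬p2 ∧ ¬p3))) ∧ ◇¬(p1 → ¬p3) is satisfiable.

K

K-tableau for the formula:
1. ¬((p3 → (¬p2 ∧ ¬p3)) → ◇(p3 → (¬p2 ∧ ¬p3))) ∧ ◇¬(p1 → ¬p3), u
2. ¬((p3 → (¬p2 ∧ ¬p3)) → ◇(p3 → (¬p2 ∧ ¬p3))), u
3. ◇¬(p1 → ¬p3), u
4. p3 → (¬p2 ∧ ¬p3), u
5. ¬◇(p3 → (¬p2 ∧ ¬p3)), u
6. ¬p2 ∧ ¬p3, u
7. ¬p2, u
8. ¬p3, u
9. ¬(p1 → ¬p3), v
10. p1, v
11. p3, v
12. ¬(p3 → (¬p2 ∧ ¬p3)), v
13. ¬(¬p2 ∧ ¬p3), v
Accessibility: uRv
Complete open branch: satisfiable in K.
T-tableau for the formula:
1. ¬((p3 → (¬p2 ∧ ¬p3)) → ◇(p3 → (¬p2 ∧ ¬p3))) ∧ ◇¬(p1 → ¬p3), u
2. ¬((p3 → (¬p2 ∧ ¬p3)) → ◇(p3 → (¬p2 ∧ ¬p3))), u
3. ◇¬(p1 → ¬p3), u
4. p3 → (¬p2 ∧ ¬p3), u
5. ¬◇(p3 → (¬p2 ∧ ¬p3)), u
6. ¬(p3 → (¬p2 ∧ ¬p3)), u
7. p3, u
8. ¬(¬p2 ∧ ¬p3), u
9. ¬p2 ∧ ¬p3, u
10. ¬p2, u
11. ¬p3, u
Accessibility: uRu
Branch closes: p3 and ¬p3 both at u.
Every branch closes (one shown): unsatisfiable in T, hence also in S4, S5 (every S4/S5-frame is a T-frame).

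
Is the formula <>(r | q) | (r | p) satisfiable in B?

1. <>(r | q) | (r | p), 0
2. r | p, 0
3. p, 0
Accessibility: 0R0

Satisfiable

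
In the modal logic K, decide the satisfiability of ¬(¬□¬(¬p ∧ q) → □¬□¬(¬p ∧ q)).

Yes, satisfiable

1. ¬(¬□¬(¬p ∧ q) → □¬□¬(¬p ∧ q)), u
2. ¬□¬(¬p ∧ q), u
3. ¬□¬□¬(¬p ∧ q), u
4. ¬p ∧ q, v
5. ¬p, v
6. q, v
7. □¬(¬p ∧ q), w
Accessibility: uRv, uRw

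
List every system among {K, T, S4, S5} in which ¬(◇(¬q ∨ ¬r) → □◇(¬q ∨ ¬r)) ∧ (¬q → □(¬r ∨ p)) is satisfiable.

S5-tableau for the formula:
1. ¬(◇(¬q ∨ ¬r) → □◇(¬q ∨ ¬r)) ∧ (¬q → □(¬r ∨ p)), w0
2. ¬(◇(¬q ∨ ¬r) → □◇(¬q ∨ ¬r)), w0
3. ¬q → □(¬r ∨ p), w0
4. ◇(¬q ∨ ¬r), w0
5. ¬□◇(¬q ∨ ¬r), w0
6. □(¬r ∨ p), w0
7. ¬r ∨ p, w0
8. p, w0
9. ¬q ∨ ¬r, w1
10. ¬r ∨ p, w1
11. ¬r, w1
12. p, w1
13. ¬◇(¬q ∨ ¬r), w2
14. ¬r ∨ p, w2
15. ¬(¬q ∨ ¬r), w0
16. q, w0
17. r, w0
18. ¬(¬q ∨ ¬r), w1
19. q, w1
20. r, w1
Accessibility: w0Rw0, w0Rw1, w0Rw2, w1Rw0, w1Rw1, w1Rw2, w2Rw0, w2Rw1, w2Rw2
Branch closes: r and ¬r both at w1.
Every branch closes (one shown): unsatisfiable in S5.
S4-tableau for the formula:
1. ¬(◇(¬q ∨ ¬r) → □◇(¬q ∨ ¬r)) ∧ (¬q → □(¬r ∨ p)), w0
2. ¬(◇(¬q ∨ ¬r) → □◇(¬q ∨ ¬r)), w0
3. ¬q → □(¬r ∨ p), w0
4. ◇(¬q ∨ ¬r), w0
5. ¬□◇(¬q ∨ ¬r), w0
6. □(¬r ∨ p), w0
7. ¬r ∨ p, w0
8. p, w0
9. ¬q ∨ ¬r, w1
10. ¬r ∨ p, w1
11. ¬r, w1
12. p, w1
13. ¬◇(¬q ∨ ¬r), w2
14. ¬r ∨ p, w2
15. ¬(¬q ∨ ¬r), w2
16. q, w2
17. r, w2
18. p, w2
Accessibility: w0Rw0, w0Rw1, w0Rw2, w1Rw1, w2Rw2
Complete open branch: satisfiable in S4, hence also in K, T (this S4-model is also a K-model and a T-model).

K, T, S4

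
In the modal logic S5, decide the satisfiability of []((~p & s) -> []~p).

1. []((~p & s) -> []~p), u
2. (~p & s) -> []~p, u
3. []~p, u
4. ~p, u
Accessibility: uRu

Yes, satisfiable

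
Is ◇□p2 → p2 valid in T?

Tableau for the negation ¬(◇□p2 → p2):
1. ¬(◇□p2 → p2), 0
2. ◇□p2, 0
3. ¬p2, 0
4. □p2, 1
5. p2, 1
Accessibility: 0R0, 0R1, 1R1
The negation has an open branch (countermodel exists).

Not valid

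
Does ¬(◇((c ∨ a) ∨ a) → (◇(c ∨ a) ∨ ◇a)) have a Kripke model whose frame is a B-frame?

Unsatisfiable

1. ¬(◇((c ∨ a) ∨ a) → (◇(c ∨ a) ∨ ◇a)), u
2. ◇((c ∨ a) ∨ a), u
3. ¬(◇(c ∨ a) ∨ ◇a), u
4. ¬◇(c ∨ a), u
5. ¬◇a, u
6. ¬(c ∨ a), u
7. ¬c, u
8. ¬a, u
9. (c ∨ a) ∨ a, v
10. ¬(c ∨ a), v
11. ¬c, v
12. ¬a, v
13. c ∨ a, v
14. a, v
Accessibility: uRu, uRv, vRu, vRv
Branch closes: a and ¬a both at v.
(One branch shown.) All branches close.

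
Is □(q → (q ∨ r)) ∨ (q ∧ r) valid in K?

Valid

Tableau for the negation ¬(□(q → (q ∨ r)) ∨ (q ∧ r)):
1. ¬(□(q → (q ∨ r)) ∨ (q ∧ r)), u
2. ¬□(q → (q ∨ r)), u
3. ¬(q ∧ r), u
4. ¬r, u
5. ¬(q → (q ∨ r)), v
6. q, v
7. ¬(q ∨ r), v
8. ¬q, v
9. ¬r, v
Accessibility: uRv
Branch closes: q and ¬q both at v.
Every branch of the negation's tableau closes; the branch above is one of them.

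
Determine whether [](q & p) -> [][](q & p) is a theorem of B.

Tableau for the negation ~([](q & p) -> [][](q & p)):
1. ~([](q & p) -> [][](q & p)), u
2. [](q & p), u   [~->-rule on 1]
3. ~[][](q & p), u   [~->-rule on 1]
4. q & p, u   [[]-rule on 2 via uRu]
5. q, u   [&-rule on 4]
6. p, u   [&-rule on 4]
7. ~[](q & p), v   [~[]-rule on 3: fresh world v, uRv]
8. q & p, v   [[]-rule on 2 via uRv]
9. q, v   [&-rule on 8]
10. p, v   [&-rule on 8]
11. ~(q & p), w   [~[]-rule on 7: fresh world w, vRw]
12. ~p, w   [~&-rule on 11 (branches; this branch)]
Accessibility: uRu, uRv, vRu, vRv, vRw, wRv, wRw
The negation has an open branch (countermodel exists).

Not valid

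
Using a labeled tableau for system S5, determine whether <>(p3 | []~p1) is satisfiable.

Satisfiable (open branch found)

1. <>(p3 | []~p1), w0
2. p3 | []~p1, w1
3. []~p1, w1
4. ~p1, w0
5. ~p1, w1
Accessibility: w0Rw0, w0Rw1, w1Rw0, w1Rw1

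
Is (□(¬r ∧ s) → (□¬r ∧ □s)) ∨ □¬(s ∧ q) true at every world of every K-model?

Tableau for the negation ¬((□(¬r ∧ s) → (□¬r ∧ □s)) ∨ □¬(s ∧ q)):
1. ¬((□(¬r ∧ s) → (□¬r ∧ □s)) ∨ □¬(s ∧ q)), 0
2. ¬(□(¬r ∧ s) → (□¬r ∧ □s)), 0
3. ¬□¬(s ∧ q), 0
4. □(¬r ∧ s), 0
5. ¬(□¬r ∧ □s), 0
6. ¬□s, 0
7. s ∧ q, 1
8. s, 1
9. q, 1
10. ¬r ∧ s, 1
11. ¬r, 1
12. ¬s, 2
13. ¬r ∧ s, 2
14. ¬r, 2
15. s, 2
Accessibility: 0R1, 0R2
Branch closes: s and ¬s both at 2.
Every branch of the negation's tableau closes; the branch above is one of them.

Valid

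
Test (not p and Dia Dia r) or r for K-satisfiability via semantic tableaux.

1. (not p and Dia Dia r) or r, u
2. r, u

Satisfiable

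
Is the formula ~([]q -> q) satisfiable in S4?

1. ~([]q -> q), 0
2. []q, 0
3. ~q, 0
4. q, 0
Accessibility: 0R0
Branch closes: q and ~q both at 0.
All branches of the tableau close; one closing branch shown above.

Unsatisfiable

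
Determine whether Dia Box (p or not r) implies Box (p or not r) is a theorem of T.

Tableau for the negation not (Dia Box (p or not r) implies Box (p or not r)):
1. not (Dia Box (p or not r) implies Box (p or not r)), 0
2. Dia Box (p or not r), 0
3. not Box (p or not r), 0
4. Box (p or not r), 1
5. p or not r, 1
6. not r, 1
7. not (p or not r), 2
8. not p, 2
9. r, 2
Accessibility: 0R0, 0R1, 0R2, 1R1, 2R2
The negation has an open branch (countermodel exists).

Invalid (countermodel exists)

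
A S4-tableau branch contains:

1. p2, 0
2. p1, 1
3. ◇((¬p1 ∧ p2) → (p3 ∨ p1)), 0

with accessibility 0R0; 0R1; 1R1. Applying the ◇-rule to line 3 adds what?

a fresh world 2 with 0R2, and (¬p1 ∧ p2) → (p3 ∨ p1) at 2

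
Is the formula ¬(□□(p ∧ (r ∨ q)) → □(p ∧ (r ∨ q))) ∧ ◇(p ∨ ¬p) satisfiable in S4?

No, unsatisfiable

1. ¬(□□(p ∧ (r ∨ q)) → □(p ∧ (r ∨ q))) ∧ ◇(p ∨ ¬p), w0
2. ¬(□□(p ∧ (r ∨ q)) → □(p ∧ (r ∨ q))), w0
3. ◇(p ∨ ¬p), w0
4. □□(p ∧ (r ∨ q)), w0
5. ¬□(p ∧ (r ∨ q)), w0
6. □(p ∧ (r ∨ q)), w0
7. p ∧ (r ∨ q), w0
8. p, w0
9. r ∨ q, w0
10. q, w0
11. p ∨ ¬p, w1
12. □(p ∧ (r ∨ q)), w1
13. p ∧ (r ∨ q), w1
14. p, w1
15. r ∨ q, w1
16. q, w1
17. ¬(p ∧ (r ∨ q)), w2
18. □(p ∧ (r ∨ q)), w2
19. p ∧ (r ∨ q), w2
20. p, w2
21. r ∨ q, w2
22. ¬(r ∨ q), w2
23. ¬r, w2
24. ¬q, w2
25. q, w2
Accessibility: w0Rw0, w0Rw1, w0Rw2, w1Rw1, w2Rw2
Branch closes: q and ¬q both at w2.
All branches of the tableau close; one closing branch shown above.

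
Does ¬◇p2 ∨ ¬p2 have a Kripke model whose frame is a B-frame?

1. ¬◇p2 ∨ ¬p2, w0
2. ¬p2, w0   [∨-rule on 1 (branches; this branch)]
Accessibility: w0Rw0

Satisfiable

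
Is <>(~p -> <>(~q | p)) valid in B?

Tableau for the negation ~<>(~p -> <>(~q | p)):
1. ~<>(~p -> <>(~q | p)), 0
2. ~(~p -> <>(~q | p)), 0
3. ~p, 0
4. ~<>(~q | p), 0
5. ~(~q | p), 0
6. q, 0
Accessibility: 0R0
The negation has an open branch (countermodel exists).

Not valid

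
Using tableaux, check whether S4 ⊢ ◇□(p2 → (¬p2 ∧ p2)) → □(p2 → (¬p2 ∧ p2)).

Tableau for the negation ¬(◇□(p2 → (¬p2 ∧ p2)) → □(p2 → (¬p2 ∧ p2))):
1. ¬(◇□(p2 → (¬p2 ∧ p2)) → □(p2 → (¬p2 ∧ p2))), u
2. ◇□(p2 → (¬p2 ∧ p2)), u
3. ¬□(p2 → (¬p2 ∧ p2)), u
4. □(p2 → (¬p2 ∧ p2)), v
5. p2 → (¬p2 ∧ p2), v
6. ¬p2, v
7. ¬(p2 → (¬p2 ∧ p2)), w
8. p2, w
9. ¬(¬p2 ∧ p2), w
Accessibility: uRu, uRv, uRw, vRv, wRw
The negation has an open branch (countermodel exists).

No, not valid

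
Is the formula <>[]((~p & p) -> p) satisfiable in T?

1. <>[]((~p & p) -> p), w0
2. []((~p & p) -> p), w1
3. (~p & p) -> p, w1
4. p, w1
Accessibility: w0Rw0, w0Rw1, w1Rw1

Satisfiable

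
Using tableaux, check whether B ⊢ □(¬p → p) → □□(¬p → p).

Tableau for the negation ¬(□(¬p → p) → □□(¬p → p)):
1. ¬(□(¬p → p) → □□(¬p → p)), u
2. □(¬p → p), u
3. ¬□□(¬p → p), u
4. ¬p → p, u
5. p, u
6. ¬□(¬p → p), v
7. ¬p → p, v
8. p, v
9. ¬(¬p → p), w
10. ¬p, w
Accessibility: uRu, uRv, vRu, vRv, vRw, wRv, wRw
The negation has an open branch (countermodel exists).

Invalid (countermodel exists)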